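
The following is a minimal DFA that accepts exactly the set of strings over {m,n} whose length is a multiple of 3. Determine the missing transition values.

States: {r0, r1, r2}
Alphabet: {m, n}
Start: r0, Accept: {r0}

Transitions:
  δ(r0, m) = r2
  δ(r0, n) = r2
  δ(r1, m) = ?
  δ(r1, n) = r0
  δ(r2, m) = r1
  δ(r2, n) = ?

From the language and accept set, identify what each state tracks — r0: length ≡ 0 (mod 3); r1: length ≡ 2 (mod 3); r2: length ≡ 1 (mod 3).
Each missing δ(q, a) is the state matching the new tracked value after reading a.
δ(r1, m) = r0; δ(r2, n) = r1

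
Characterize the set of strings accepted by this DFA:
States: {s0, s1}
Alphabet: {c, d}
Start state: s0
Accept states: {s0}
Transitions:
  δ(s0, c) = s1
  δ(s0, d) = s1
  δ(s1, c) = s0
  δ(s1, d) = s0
Testing a few strings:
  'cc' → accept
  'dd' → accept
  'dcc' → reject
  'ddc' → reject
State roles: s0=even length so far; s1=odd length so far
All strings over {c,d} of even length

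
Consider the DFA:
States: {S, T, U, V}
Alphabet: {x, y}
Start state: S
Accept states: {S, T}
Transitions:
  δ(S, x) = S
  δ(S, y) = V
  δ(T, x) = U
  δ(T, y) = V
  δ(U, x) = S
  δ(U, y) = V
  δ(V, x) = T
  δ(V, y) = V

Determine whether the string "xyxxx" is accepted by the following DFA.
Processing string "xyxxx":
  S --x--> S
  S --y--> V
  V --x--> T
  T --x--> U
  U --x--> S
Final state: S
Accept states: {S, T}
Yes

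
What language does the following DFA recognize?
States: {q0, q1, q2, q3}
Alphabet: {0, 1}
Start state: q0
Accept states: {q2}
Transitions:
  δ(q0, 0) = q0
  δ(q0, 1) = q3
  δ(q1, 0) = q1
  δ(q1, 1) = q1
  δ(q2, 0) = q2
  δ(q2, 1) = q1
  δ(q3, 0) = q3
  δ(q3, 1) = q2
Testing a few strings:
  '1011' → reject
  '0' → reject
  '110' → accept
  '0001' → reject
State roles: q0=zero 1's; q1=≥ three 1's (dead); q2=two 1's; q3=one 1
All binary strings containing exactly two 1's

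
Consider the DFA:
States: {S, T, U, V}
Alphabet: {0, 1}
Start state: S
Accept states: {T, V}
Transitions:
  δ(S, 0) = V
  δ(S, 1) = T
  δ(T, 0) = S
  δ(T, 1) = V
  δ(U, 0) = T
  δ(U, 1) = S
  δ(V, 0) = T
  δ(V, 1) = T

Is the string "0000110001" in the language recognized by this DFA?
Processing string "0000110001":
  S --0--> V
  V --0--> T
  T --0--> S
  S --0--> V
  V --1--> T
  T --1--> V
  V --0--> T
  T --0--> S
  S --0--> V
  V --1--> T
Final state: T
Accept states: {T, V}
Yes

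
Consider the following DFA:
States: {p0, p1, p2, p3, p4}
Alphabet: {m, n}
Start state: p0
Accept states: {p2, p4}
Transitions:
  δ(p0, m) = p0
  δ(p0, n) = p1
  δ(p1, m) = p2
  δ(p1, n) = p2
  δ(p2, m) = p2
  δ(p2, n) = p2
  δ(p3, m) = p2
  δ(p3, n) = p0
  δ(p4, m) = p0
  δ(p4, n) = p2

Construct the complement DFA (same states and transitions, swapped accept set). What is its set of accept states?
Complement accept states = All states \ Original accept states
= {p0, p1, p2, p3, p4} \ {p2, p4}
{p0, p1, p3}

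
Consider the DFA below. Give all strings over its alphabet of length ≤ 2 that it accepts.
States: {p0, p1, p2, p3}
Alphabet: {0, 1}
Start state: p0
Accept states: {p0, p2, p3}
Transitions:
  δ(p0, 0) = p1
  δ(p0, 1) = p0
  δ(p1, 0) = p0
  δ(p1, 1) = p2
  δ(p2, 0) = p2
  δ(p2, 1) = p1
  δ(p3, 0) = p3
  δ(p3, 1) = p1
ε, 1, 00, 01, 11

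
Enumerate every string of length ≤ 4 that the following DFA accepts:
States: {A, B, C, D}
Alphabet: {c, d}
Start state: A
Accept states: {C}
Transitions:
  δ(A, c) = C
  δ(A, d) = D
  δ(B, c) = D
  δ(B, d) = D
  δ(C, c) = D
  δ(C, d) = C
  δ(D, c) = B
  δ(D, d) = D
c, cd, cdd, cddd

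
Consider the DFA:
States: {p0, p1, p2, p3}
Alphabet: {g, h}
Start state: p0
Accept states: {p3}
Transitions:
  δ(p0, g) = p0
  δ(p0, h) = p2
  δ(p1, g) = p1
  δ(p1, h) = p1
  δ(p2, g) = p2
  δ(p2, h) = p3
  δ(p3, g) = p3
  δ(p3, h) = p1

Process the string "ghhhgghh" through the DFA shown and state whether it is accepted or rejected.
Processing string "ghhhgghh":
  p0 --g--> p0
  p0 --h--> p2
  p2 --h--> p3
  p3 --h--> p1
  p1 --g--> p1
  p1 --g--> p1
  p1 --h--> p1
  p1 --h--> p1
Final state: p1
Accept states: {p3}
No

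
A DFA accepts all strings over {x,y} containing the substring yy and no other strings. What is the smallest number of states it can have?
By Myhill–Nerode, count the distinguishable equivalence classes: three classes — no progress / one trailing y / yy seen.
3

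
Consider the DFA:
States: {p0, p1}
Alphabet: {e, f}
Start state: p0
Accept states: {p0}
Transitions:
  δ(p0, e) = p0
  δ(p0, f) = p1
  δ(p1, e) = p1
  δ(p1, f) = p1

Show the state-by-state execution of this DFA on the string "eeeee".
read 'e': p0 → p0
  read 'e': p0 → p0
  read 'e': p0 → p0
  read 'e': p0 → p0
  read 'e': p0 → p0
p0 -> p0 -> p0 -> p0 -> p0 -> p0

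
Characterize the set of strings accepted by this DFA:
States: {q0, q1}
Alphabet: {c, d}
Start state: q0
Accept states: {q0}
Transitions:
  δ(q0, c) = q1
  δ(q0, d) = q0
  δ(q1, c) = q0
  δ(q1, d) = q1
Testing a few strings:
  'cdc' → accept
  'd' → accept
  'ccd' → accept
  'ddc' → reject
State roles: q0=even number of c's so far; q1=odd number of c's so far
All strings over {c,d} with an even number of c's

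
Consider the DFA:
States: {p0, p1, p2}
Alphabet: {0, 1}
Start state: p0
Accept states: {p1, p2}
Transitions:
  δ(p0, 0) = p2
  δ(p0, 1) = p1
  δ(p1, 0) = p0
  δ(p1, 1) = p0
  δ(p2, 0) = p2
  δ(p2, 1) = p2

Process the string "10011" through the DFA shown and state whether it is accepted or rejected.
Processing string "10011":
  p0 --1--> p1
  p1 --0--> p0
  p0 --0--> p2
  p2 --1--> p2
  p2 --1--> p2
Final state: p2
Accept states: {p1, p2}
Yes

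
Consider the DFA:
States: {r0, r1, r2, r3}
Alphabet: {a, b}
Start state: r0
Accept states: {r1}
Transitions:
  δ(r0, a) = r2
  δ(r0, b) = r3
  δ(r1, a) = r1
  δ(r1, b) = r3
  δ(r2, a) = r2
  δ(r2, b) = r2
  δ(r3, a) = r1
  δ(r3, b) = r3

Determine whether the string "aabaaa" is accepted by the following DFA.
Processing string "aabaaa":
  r0 --a--> r2
  r2 --a--> r2
  r2 --b--> r2
  r2 --a--> r2
  r2 --a--> r2
  r2 --a--> r2
Final state: r2
Accept states: {r1}
No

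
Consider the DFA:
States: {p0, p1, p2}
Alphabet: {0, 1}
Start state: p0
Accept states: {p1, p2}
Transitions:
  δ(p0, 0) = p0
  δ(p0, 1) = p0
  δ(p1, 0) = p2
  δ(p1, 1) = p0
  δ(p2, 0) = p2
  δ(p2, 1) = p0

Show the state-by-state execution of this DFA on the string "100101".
read '1': p0 → p0
  read '0': p0 → p0
  read '0': p0 → p0
  read '1': p0 → p0
  read '0': p0 → p0
  read '1': p0 → p0
p0 -> p0 -> p0 -> p0 -> p0 -> p0 -> p0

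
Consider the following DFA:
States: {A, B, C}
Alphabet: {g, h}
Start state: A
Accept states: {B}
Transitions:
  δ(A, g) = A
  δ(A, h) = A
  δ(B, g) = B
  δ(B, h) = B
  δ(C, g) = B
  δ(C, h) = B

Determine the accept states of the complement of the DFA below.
Complement accept states = All states \ Original accept states
= {A, B, C} \ {B}
{A, C}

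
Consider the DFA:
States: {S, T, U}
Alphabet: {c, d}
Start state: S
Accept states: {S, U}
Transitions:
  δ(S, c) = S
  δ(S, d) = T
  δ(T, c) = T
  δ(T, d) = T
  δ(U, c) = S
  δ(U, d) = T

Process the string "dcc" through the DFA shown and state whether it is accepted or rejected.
Processing string "dcc":
  S --d--> T
  T --c--> T
  T --c--> T
Final state: T
Accept states: {S, U}
No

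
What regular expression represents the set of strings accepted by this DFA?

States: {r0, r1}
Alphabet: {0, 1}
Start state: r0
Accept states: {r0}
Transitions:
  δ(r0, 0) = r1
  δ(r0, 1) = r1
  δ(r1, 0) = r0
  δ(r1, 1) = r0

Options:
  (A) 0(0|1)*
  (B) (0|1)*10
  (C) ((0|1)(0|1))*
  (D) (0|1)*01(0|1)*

Check each option against the DFA on short strings; one disagreement eliminates an option:
  (A) 0(0|1)*: on ε the DFA stays in r0 and accepts (r0 ∈ Accept), but the regex does not match it → eliminate
  (B) (0|1)*10: on ε the DFA stays in r0 and accepts (r0 ∈ Accept), but the regex does not match it → eliminate
  (C) ((0|1)(0|1))*: agrees with the DFA on every string of length ≤ 6
  (D) (0|1)*01(0|1)*: on ε the DFA stays in r0 and accepts (r0 ∈ Accept), but the regex does not match it → eliminate
Only (C) is consistent with the DFA.
(C) ((0|1)(0|1))*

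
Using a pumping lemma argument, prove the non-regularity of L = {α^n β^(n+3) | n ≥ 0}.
Assume L is regular with pumping length p. Idea: pumping the α-block breaks the fixed offset of 3.
Choose s = α^p β^(p+3) ∈ L. By the pumping lemma, s = xyz with |xy| ≤ p, |y| > 0, so y = α^k with k ≥ 1. Then xy²z = α^(p+k) β^(p+3). For this to be in L we would need p+3 = (p+k)+3, i.e. k = 0, contradicting k ≥ 1. So xy²z ∉ L.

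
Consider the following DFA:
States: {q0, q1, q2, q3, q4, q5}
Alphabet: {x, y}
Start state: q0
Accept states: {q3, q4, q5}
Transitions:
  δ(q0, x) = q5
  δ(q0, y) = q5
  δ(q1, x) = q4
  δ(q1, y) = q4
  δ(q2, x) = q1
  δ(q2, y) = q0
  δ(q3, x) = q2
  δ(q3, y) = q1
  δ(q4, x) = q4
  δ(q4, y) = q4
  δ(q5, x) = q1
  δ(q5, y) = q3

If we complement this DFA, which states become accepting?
Complement accept states = All states \ Original accept states
= {q0, q1, q2, q3, q4, q5} \ {q3, q4, q5}
{q0, q1, q2}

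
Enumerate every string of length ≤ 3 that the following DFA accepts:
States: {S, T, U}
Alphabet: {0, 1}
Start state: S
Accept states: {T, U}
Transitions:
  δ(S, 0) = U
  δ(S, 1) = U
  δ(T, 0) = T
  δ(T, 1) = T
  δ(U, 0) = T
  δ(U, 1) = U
0, 1, 00, 01, 10, 11, 000, 001, 010, 011, 100, 101, 110, 111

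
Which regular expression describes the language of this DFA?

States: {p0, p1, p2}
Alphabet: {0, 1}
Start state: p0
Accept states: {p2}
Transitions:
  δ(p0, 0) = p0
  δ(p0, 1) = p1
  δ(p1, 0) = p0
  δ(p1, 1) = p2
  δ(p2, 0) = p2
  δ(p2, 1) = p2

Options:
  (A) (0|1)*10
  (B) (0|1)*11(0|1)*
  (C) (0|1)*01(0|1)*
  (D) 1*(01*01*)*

Check each option against the DFA on short strings; one disagreement eliminates an option:
  (A) (0|1)*10: on '10' the DFA goes p0 → p1 → p0 and rejects (p0 ∉ Accept), but the regex matches it → eliminate
  (B) (0|1)*11(0|1)*: agrees with the DFA on every string of length ≤ 6
  (C) (0|1)*01(0|1)*: on '01' the DFA goes p0 → p0 → p1 and rejects (p1 ∉ Accept), but the regex matches it → eliminate
  (D) 1*(01*01*)*: on ε the DFA stays in p0 and rejects (p0 ∉ Accept), but the regex matches it → eliminate
Only (B) is consistent with the DFA.
(B) (0|1)*11(0|1)*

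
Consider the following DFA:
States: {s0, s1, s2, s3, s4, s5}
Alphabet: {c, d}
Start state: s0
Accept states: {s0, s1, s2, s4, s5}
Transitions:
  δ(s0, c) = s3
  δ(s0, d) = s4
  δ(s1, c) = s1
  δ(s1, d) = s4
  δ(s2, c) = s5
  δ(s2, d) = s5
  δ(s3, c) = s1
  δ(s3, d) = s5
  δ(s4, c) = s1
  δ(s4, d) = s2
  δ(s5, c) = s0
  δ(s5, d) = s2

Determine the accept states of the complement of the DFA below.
Complement accept states = All states \ Original accept states
= {s0, s1, s2, s3, s4, s5} \ {s0, s1, s2, s4, s5}
{s3}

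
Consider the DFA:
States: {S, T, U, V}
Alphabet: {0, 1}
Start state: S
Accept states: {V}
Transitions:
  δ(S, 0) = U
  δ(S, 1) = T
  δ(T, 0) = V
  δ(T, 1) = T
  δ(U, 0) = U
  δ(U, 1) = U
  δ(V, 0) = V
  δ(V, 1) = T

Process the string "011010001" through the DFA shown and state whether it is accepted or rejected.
Processing string "011010001":
  S --0--> U
  U --1--> U
  U --1--> U
  U --0--> U
  U --1--> U
  U --0--> U
  U --0--> U
  U --0--> U
  U --1--> U
Final state: U
Accept states: {V}
No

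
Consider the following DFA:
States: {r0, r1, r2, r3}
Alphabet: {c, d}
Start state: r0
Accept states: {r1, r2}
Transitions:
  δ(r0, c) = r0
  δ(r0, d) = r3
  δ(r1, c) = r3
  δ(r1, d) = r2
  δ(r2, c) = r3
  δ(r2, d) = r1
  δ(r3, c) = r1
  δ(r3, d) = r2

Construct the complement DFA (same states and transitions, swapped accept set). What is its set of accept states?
Complement accept states = All states \ Original accept states
= {r0, r1, r2, r3} \ {r1, r2}
{r0, r3}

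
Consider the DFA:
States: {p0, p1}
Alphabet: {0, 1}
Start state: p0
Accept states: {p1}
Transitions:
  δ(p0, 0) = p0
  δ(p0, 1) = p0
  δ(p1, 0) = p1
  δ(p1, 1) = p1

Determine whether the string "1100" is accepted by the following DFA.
Processing string "1100":
  p0 --1--> p0
  p0 --1--> p0
  p0 --0--> p0
  p0 --0--> p0
Final state: p0
Accept states: {p1}
No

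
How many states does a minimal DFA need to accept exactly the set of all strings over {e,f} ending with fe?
By Myhill–Nerode, count the distinguishable equivalence classes: 3 classes — one per longest suffix of the input that is a prefix of 'fe' (lengths 0 through 2); only the length-2 class is accepting.
3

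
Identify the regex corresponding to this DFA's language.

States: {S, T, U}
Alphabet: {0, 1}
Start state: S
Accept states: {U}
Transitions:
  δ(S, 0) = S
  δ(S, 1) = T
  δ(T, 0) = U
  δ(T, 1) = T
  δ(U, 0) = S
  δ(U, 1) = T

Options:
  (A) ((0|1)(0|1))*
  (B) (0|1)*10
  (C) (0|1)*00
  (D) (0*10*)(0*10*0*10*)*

Check each option against the DFA on short strings; one disagreement eliminates an option:
  (A) ((0|1)(0|1))*: on ε the DFA stays in S and rejects (S ∉ Accept), but the regex matches it → eliminate
  (B) (0|1)*10: agrees with the DFA on every string of length ≤ 6
  (C) (0|1)*00: on '00' the DFA goes S → S → S and rejects (S ∉ Accept), but the regex matches it → eliminate
  (D) (0*10*)(0*10*0*10*)*: on '1' the DFA goes S → T and rejects (T ∉ Accept), but the regex matches it → eliminate
Only (B) is consistent with the DFA.
(B) (0|1)*10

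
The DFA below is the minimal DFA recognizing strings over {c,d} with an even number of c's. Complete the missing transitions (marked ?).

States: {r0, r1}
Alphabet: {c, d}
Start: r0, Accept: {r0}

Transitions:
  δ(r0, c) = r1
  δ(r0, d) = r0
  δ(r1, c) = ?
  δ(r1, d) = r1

From the language and accept set, identify what each state tracks — r0: even number of c's so far; r1: odd number of c's so far.
Each missing δ(q, a) is the state matching the new tracked value after reading a.
δ(r1, c) = r0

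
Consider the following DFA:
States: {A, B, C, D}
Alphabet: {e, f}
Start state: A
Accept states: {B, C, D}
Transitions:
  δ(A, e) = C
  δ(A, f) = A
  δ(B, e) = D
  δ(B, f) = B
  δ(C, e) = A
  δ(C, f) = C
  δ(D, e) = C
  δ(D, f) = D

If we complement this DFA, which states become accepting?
Complement accept states = All states \ Original accept states
= {A, B, C, D} \ {B, C, D}
{A}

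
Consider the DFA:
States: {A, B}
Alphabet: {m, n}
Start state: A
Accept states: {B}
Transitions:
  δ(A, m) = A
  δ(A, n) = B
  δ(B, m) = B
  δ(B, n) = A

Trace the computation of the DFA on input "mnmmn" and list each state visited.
read 'm': A → A
  read 'n': A → B
  read 'm': B → B
  read 'm': B → B
  read 'n': B → A
A -> A -> B -> B -> B -> A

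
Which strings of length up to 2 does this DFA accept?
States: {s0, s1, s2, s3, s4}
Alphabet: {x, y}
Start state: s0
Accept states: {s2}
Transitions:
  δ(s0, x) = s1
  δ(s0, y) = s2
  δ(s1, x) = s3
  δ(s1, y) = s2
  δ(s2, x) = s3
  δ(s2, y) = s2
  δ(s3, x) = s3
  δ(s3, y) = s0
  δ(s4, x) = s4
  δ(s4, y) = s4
y, xy, yy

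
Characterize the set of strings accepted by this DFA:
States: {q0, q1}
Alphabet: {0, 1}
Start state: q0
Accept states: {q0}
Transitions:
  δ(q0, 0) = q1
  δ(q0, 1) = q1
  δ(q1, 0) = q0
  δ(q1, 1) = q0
Testing a few strings:
  '11' → accept
  '110' → reject
  '111' → reject
  '011' → reject
State roles: q0=even length so far; q1=odd length so far
All binary strings of even length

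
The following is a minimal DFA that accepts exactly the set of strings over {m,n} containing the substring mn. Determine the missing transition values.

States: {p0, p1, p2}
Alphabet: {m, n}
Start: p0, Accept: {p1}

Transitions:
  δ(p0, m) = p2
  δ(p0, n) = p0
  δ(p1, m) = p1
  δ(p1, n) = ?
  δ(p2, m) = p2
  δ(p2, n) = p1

From the language and accept set, identify what each state tracks — p0: no m seen yet; p1: substring mn seen; p2: seen a m, waiting for n.
Each missing δ(q, a) is the state matching the new tracked value after reading a.
δ(p1, n) = p1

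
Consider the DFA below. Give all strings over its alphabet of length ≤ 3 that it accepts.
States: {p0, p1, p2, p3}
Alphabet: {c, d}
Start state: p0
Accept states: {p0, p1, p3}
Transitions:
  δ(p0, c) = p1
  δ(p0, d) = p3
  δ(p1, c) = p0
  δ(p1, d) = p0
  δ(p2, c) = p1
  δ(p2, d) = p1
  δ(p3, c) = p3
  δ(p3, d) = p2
ε, c, d, cc, cd, dc, ccc, ccd, cdc, cdd, dcc, ddc, ddd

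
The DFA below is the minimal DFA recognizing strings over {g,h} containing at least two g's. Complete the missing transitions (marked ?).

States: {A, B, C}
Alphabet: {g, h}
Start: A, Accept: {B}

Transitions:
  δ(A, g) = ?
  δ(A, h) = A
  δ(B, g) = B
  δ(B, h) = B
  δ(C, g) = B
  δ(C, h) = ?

From the language and accept set, identify what each state tracks — A: zero g's seen; B: ≥ two g's seen; C: one g seen.
Each missing δ(q, a) is the state matching the new tracked value after reading a.
δ(A, g) = C; δ(C, h) = C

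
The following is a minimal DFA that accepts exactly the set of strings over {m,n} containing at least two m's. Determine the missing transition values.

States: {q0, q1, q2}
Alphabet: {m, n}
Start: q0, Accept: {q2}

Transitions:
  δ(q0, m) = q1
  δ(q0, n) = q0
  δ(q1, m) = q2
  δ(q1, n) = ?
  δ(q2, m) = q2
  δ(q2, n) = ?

From the language and accept set, identify what each state tracks — q0: zero m's seen; q1: one m seen; q2: ≥ two m's seen.
Each missing δ(q, a) is the state matching the new tracked value after reading a.
δ(q1, n) = q1; δ(q2, n) = q2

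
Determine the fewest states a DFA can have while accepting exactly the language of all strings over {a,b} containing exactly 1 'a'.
By Myhill–Nerode, count the distinguishable equivalence classes: 3 classes — having seen 0, 1, or >1 copies of 'a'; the count-1 class is the only accepting one and >1 is dead.
3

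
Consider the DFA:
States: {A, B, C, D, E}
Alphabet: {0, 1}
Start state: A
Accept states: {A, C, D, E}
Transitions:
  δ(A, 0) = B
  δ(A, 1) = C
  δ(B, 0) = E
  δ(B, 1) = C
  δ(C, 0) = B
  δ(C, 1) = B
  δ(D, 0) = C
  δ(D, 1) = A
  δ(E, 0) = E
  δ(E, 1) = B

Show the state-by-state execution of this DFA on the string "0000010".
read '0': A → B
  read '0': B → E
  read '0': E → E
  read '0': E → E
  read '0': E → E
  read '1': E → B
  read '0': B → E
A -> B -> E -> E -> E -> E -> B -> E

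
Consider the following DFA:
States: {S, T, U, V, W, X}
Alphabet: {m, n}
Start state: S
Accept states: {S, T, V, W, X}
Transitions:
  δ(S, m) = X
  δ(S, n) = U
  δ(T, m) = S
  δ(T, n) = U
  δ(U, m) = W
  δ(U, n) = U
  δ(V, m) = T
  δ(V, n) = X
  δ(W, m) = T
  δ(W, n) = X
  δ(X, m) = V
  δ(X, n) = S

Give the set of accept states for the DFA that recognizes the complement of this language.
Complement accept states = All states \ Original accept states
= {S, T, U, V, W, X} \ {S, T, V, W, X}
{U}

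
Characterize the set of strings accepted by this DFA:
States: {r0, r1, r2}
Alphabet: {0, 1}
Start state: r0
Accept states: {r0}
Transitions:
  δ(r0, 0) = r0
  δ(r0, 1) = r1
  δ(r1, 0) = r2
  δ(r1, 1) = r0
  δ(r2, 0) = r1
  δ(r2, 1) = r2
Testing a few strings:
  '1' → reject
  '1101' → reject
  '11' → accept
  '111' → reject
State roles: r0=value ≡ 0 (mod 3); r1=value ≡ 1 (mod 3); r2=value ≡ 2 (mod 3)
All binary strings representing a multiple of 3 (read in base 2; leading zeros allowed and ε counts as 0)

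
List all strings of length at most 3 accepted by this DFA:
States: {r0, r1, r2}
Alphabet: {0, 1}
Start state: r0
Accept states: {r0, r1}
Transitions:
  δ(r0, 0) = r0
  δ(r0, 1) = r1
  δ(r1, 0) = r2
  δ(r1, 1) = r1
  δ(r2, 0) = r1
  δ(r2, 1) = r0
ε, 0, 1, 00, 01, 11, 000, 001, 011, 100, 101, 111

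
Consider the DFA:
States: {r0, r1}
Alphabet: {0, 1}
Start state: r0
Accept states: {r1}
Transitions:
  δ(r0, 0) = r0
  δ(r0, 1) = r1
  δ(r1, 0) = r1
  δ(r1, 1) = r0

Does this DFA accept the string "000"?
Processing string "000":
  r0 --0--> r0
  r0 --0--> r0
  r0 --0--> r0
Final state: r0
Accept states: {r1}
No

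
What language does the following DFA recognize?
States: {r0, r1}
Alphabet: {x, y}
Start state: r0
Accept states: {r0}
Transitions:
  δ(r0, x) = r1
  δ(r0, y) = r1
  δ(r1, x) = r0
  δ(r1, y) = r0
Testing a few strings:
  'yyx' → reject
  'yy' → accept
  'xy' → accept
  'xyx' → reject
State roles: r0=even length so far; r1=odd length so far
All strings over {x,y} of even length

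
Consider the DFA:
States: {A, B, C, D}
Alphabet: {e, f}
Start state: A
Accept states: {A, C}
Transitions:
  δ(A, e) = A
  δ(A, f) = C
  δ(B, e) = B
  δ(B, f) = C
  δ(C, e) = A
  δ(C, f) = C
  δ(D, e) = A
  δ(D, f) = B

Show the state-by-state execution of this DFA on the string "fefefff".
read 'f': A → C
  read 'e': C → A
  read 'f': A → C
  read 'e': C → A
  read 'f': A → C
  read 'f': C → C
  read 'f': C → C
A -> C -> A -> C -> A -> C -> C -> C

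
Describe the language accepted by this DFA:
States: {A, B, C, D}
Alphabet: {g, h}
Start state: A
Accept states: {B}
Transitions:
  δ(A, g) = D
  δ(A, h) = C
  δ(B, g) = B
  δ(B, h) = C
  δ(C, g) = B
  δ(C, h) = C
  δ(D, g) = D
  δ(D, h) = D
Testing a few strings:
  'gggh' → reject
  'gghh' → reject
  'hhgg' → accept
  'ggg' → reject
State roles: A=no input read; B=started with h, last symbol g; C=started with h, last symbol h; D=started with g (dead)
All strings over {g,h} that start with h and end with g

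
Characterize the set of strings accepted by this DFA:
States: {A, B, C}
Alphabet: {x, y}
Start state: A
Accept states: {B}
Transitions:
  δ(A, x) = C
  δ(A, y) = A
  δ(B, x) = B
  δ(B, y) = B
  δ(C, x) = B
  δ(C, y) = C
Testing a few strings:
  'yxyx' → accept
  'xx' → accept
  'xxyx' → accept
  'y' → reject
State roles: A=zero x's seen; B=≥ two x's seen; C=one x seen
All strings over {x,y} containing at least two x's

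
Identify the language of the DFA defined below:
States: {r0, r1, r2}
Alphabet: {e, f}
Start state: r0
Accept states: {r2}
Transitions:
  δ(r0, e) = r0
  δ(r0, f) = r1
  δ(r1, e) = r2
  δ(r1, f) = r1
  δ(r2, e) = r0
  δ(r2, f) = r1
Testing a few strings:
  'fee' → reject
  'fffe' → accept
  'effe' → accept
  'ff' → reject
State roles: r0=no suffix match; r1=one trailing f; r2=suffix is fe
All strings over {e,f} ending with fe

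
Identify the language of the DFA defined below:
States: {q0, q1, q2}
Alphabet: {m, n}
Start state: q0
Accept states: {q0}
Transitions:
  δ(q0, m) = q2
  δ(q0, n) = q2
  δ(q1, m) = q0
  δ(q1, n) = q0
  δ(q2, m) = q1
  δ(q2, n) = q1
Testing a few strings:
  'n' → reject
  'nmm' → accept
  'mmnm' → reject
  'mnmn' → reject
State roles: q0=length ≡ 0 (mod 3); q1=length ≡ 2 (mod 3); q2=length ≡ 1 (mod 3)
All strings over {m,n} whose length is a multiple of 3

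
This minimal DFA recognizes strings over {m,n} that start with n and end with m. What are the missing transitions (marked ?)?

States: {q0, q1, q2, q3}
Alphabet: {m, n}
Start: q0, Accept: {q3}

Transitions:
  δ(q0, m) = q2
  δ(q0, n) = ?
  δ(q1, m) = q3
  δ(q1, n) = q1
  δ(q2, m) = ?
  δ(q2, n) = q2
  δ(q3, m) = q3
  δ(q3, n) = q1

From the language and accept set, identify what each state tracks — q0: no input read; q1: started with n, last symbol n; q2: started with m (dead); q3: started with n, last symbol m.
Each missing δ(q, a) is the state matching the new tracked value after reading a.
δ(q0, n) = q1; δ(q2, m) = q2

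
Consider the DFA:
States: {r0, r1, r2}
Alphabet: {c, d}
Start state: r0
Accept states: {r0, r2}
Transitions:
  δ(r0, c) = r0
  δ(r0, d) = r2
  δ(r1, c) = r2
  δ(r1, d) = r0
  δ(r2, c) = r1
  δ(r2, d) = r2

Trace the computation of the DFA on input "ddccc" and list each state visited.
read 'd': r0 → r2
  read 'd': r2 → r2
  read 'c': r2 → r1
  read 'c': r1 → r2
  read 'c': r2 → r1
r0 -> r2 -> r2 -> r1 -> r2 -> r1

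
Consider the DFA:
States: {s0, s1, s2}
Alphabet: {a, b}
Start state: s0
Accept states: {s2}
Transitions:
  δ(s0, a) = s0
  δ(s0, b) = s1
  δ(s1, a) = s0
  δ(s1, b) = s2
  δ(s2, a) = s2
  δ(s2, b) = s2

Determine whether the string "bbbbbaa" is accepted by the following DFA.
Processing string "bbbbbaa":
  s0 --b--> s1
  s1 --b--> s2
  s2 --b--> s2
  s2 --b--> s2
  s2 --b--> s2
  s2 --a--> s2
  s2 --a--> s2
Final state: s2
Accept states: {s2}
Yes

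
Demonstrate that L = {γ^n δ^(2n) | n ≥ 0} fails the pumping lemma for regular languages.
Assume L is regular with pumping length p. Idea: pumping the γ-block breaks the 1:2 ratio.
Choose s = γ^p δ^(2p) (length 3p ≥ p). By the pumping lemma, s = xyz with |xy| ≤ p, |y| > 0, so y = γ^k with k ≥ 1. Then xy²z = γ^(p+k) δ^(2p). For this to be in L we would need 2p = 2(p+k), i.e. 2k = 0, contradicting k ≥ 1. So xy²z ∉ L.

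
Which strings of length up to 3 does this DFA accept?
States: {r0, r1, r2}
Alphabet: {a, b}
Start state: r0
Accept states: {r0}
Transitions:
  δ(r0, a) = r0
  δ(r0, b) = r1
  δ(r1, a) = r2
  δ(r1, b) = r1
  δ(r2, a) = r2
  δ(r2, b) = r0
ε, a, aa, aaa, bab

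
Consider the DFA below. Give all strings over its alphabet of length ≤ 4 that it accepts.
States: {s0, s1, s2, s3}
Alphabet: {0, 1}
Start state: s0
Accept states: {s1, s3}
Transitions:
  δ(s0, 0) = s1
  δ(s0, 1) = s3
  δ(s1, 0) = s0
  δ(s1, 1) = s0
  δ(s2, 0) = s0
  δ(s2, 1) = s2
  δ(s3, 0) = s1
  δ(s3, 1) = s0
0, 1, 10, 000, 001, 010, 011, 110, 111, 0010, 0110, 1000, 1001, 1010, 1011, 1110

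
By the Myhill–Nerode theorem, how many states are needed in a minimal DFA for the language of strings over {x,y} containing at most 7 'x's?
By Myhill–Nerode, count the distinguishable equivalence classes: 9 classes — having seen 0, 1, …, 7, or >7 copies of 'x'; counts 0 through 7 are accepting and >7 is dead.
9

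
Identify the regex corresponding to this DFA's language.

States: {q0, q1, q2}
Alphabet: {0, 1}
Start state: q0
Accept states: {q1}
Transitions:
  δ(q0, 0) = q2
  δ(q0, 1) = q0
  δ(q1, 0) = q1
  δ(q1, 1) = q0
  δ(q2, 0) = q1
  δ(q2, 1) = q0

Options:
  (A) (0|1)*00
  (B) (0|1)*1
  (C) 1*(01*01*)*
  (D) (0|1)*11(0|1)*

Check each option against the DFA on short strings; one disagreement eliminates an option:
  (A) (0|1)*00: agrees with the DFA on every string of length ≤ 6
  (B) (0|1)*1: on '1' the DFA goes q0 → q0 and rejects (q0 ∉ Accept), but the regex matches it → eliminate
  (C) 1*(01*01*)*: on ε the DFA stays in q0 and rejects (q0 ∉ Accept), but the regex matches it → eliminate
  (D) (0|1)*11(0|1)*: on '00' the DFA goes q0 → q2 → q1 and accepts (q1 ∈ Accept), but the regex does not match it → eliminate
Only (A) is consistent with the DFA.
(A) (0|1)*00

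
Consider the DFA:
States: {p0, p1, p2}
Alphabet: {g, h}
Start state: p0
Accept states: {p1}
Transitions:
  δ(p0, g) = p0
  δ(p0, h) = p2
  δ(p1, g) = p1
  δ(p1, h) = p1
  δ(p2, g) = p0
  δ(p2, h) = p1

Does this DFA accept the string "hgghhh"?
Processing string "hgghhh":
  p0 --h--> p2
  p2 --g--> p0
  p0 --g--> p0
  p0 --h--> p2
  p2 --h--> p1
  p1 --h--> p1
Final state: p1
Accept states: {p1}
Yes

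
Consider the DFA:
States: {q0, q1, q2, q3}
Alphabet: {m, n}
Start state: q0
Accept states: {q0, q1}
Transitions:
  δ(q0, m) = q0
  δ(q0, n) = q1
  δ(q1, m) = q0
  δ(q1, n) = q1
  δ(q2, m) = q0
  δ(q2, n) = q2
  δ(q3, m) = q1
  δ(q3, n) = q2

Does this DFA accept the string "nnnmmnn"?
Processing string "nnnmmnn":
  q0 --n--> q1
  q1 --n--> q1
  q1 --n--> q1
  q1 --m--> q0
  q0 --m--> q0
  q0 --n--> q1
  q1 --n--> q1
Final state: q1
Accept states: {q0, q1}
Yes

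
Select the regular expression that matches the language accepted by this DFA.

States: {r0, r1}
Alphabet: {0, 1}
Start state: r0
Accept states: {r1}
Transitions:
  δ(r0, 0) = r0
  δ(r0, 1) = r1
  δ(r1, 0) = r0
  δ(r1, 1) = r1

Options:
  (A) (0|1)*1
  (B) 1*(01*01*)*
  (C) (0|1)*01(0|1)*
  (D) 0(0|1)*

Check each option against the DFA on short strings; one disagreement eliminates an option:
  (A) (0|1)*1: agrees with the DFA on every string of length ≤ 6
  (B) 1*(01*01*)*: on ε the DFA stays in r0 and rejects (r0 ∉ Accept), but the regex matches it → eliminate
  (C) (0|1)*01(0|1)*: on '1' the DFA goes r0 → r1 and accepts (r1 ∈ Accept), but the regex does not match it → eliminate
  (D) 0(0|1)*: on '0' the DFA goes r0 → r0 and rejects (r0 ∉ Accept), but the regex matches it → eliminate
Only (A) is consistent with the DFA.
(A) (0|1)*1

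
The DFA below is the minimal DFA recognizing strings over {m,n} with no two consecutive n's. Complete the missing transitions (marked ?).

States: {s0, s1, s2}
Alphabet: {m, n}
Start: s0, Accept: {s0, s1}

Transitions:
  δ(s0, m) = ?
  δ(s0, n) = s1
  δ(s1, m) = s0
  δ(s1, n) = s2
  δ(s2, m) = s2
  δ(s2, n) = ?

From the language and accept set, identify what each state tracks — s0: last symbol not n (ok); s1: last symbol n (ok); s2: saw nn (dead).
Each missing δ(q, a) is the state matching the new tracked value after reading a.
δ(s0, m) = s0; δ(s2, n) = s2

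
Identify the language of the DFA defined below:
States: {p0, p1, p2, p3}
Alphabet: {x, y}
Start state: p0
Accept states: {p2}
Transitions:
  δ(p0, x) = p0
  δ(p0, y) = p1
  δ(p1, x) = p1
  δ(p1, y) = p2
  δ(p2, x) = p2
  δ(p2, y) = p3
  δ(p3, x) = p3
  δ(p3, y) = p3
Testing a few strings:
  'yyy' → reject
  'x' → reject
  'y' → reject
  'xx' → reject
State roles: p0=zero y's; p1=one y; p2=two y's; p3=≥ three y's (dead)
All strings over {x,y} containing exactly two y's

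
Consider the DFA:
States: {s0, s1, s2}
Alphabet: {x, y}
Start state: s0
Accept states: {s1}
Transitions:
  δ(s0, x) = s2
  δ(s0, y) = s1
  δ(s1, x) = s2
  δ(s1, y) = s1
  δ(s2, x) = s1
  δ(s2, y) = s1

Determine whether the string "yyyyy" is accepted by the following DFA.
Processing string "yyyyy":
  s0 --y--> s1
  s1 --y--> s1
  s1 --y--> s1
  s1 --y--> s1
  s1 --y--> s1
Final state: s1
Accept states: {s1}
Yes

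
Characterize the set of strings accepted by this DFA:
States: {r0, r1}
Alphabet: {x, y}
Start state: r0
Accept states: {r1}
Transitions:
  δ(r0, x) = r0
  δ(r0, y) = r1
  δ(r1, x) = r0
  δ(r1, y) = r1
Testing a few strings:
  'y' → accept
  'yxx' → reject
  'yx' → reject
  'x' → reject
State roles: r0=last symbol not y; r1=last symbol is y
All strings over {x,y} ending with y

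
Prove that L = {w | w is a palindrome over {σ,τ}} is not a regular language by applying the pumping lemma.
Assume L is regular with pumping length p. Idea: pumping the leading σ-block breaks the symmetry.
Choose s = σ^p τ σ^p (a palindrome of length 2p+1 ≥ p). By the pumping lemma, s = xyz with |xy| ≤ p, |y| > 0, so y = σ^k with k > 0 (xy lies entirely in the first σ^p). Then xy²z = σ^(p+k) τ σ^p, which is not a palindrome since p+k ≠ p.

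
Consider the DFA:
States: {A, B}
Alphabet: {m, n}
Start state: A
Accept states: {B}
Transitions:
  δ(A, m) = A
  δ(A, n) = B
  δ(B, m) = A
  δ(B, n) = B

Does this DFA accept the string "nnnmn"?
Processing string "nnnmn":
  A --n--> B
  B --n--> B
  B --n--> B
  B --m--> A
  A --n--> B
Final state: B
Accept states: {B}
Yes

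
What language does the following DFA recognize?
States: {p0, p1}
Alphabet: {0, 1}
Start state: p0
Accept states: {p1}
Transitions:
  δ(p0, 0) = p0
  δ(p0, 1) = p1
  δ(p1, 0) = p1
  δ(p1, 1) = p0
Testing a few strings:
  '000' → reject
  '1' → accept
  '111' → accept
  '001' → accept
State roles: p0=even number of 1's so far; p1=odd number of 1's so far
All binary strings with an odd number of 1's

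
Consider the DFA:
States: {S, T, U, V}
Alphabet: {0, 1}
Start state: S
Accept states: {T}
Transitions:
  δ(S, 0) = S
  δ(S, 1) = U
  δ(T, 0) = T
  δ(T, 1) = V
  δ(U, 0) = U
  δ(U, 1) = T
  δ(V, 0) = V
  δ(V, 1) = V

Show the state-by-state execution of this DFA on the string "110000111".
read '1': S → U
  read '1': U → T
  read '0': T → T
  read '0': T → T
  read '0': T → T
  read '0': T → T
  read '1': T → V
  read '1': V → V
  read '1': V → V
S -> U -> T -> T -> T -> T -> T -> V -> V -> V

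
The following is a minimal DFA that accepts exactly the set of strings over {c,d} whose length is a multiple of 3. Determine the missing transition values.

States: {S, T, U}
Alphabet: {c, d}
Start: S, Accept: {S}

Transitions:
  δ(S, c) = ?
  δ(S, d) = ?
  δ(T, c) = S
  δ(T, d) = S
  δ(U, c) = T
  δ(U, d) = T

From the language and accept set, identify what each state tracks — S: length ≡ 0 (mod 3); T: length ≡ 2 (mod 3); U: length ≡ 1 (mod 3).
Each missing δ(q, a) is the state matching the new tracked value after reading a.
δ(S, c) = U; δ(S, d) = U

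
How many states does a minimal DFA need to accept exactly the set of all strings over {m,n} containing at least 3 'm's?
By Myhill–Nerode, count the distinguishable equivalence classes: 4 classes — having seen 0, 1, 2, or ≥3 copies of 'm'; any two classes i < j (j ≤ 3) are distinguished by the string m^(3−j), which takes class j to 3 copies (accepted) but leaves class i below 3 (rejected).
4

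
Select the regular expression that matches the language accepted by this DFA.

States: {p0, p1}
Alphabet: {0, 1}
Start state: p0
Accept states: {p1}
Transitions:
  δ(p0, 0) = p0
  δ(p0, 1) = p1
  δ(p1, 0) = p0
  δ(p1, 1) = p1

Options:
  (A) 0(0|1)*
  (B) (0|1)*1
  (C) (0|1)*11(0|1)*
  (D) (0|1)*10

Check each option against the DFA on short strings; one disagreement eliminates an option:
  (A) 0(0|1)*: on '0' the DFA goes p0 → p0 and rejects (p0 ∉ Accept), but the regex matches it → eliminate
  (B) (0|1)*1: agrees with the DFA on every string of length ≤ 6
  (C) (0|1)*11(0|1)*: on '1' the DFA goes p0 → p1 and accepts (p1 ∈ Accept), but the regex does not match it → eliminate
  (D) (0|1)*10: on '1' the DFA goes p0 → p1 and accepts (p1 ∈ Accept), but the regex does not match it → eliminate
Only (B) is consistent with the DFA.
(B) (0|1)*1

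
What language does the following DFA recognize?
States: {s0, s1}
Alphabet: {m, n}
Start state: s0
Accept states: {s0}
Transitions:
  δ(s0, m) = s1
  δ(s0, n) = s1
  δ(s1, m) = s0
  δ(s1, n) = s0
Testing a few strings:
  'm' → reject
  'mn' → accept
  'nmm' → reject
  'nn' → accept
State roles: s0=even length so far; s1=odd length so far
All strings over {m,n} of even length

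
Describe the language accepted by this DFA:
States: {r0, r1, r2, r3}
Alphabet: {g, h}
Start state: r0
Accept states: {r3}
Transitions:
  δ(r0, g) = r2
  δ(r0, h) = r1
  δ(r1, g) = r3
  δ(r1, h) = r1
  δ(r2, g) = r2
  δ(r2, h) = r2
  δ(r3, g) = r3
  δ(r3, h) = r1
Testing a few strings:
  'hg' → accept
  'hhg' → accept
  'gh' → reject
  'hh' → reject
State roles: r0=no input read; r1=started with h, last symbol h; r2=started with g (dead); r3=started with h, last symbol g
All strings over {g,h} that start with h and end with g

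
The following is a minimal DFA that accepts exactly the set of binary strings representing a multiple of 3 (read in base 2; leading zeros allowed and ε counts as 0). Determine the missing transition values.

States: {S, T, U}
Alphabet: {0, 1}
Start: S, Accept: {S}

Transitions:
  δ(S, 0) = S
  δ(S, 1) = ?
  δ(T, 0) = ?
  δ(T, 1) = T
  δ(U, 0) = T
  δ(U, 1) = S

From the language and accept set, identify what each state tracks — S: value ≡ 0 (mod 3); T: value ≡ 2 (mod 3); U: value ≡ 1 (mod 3).
Each missing δ(q, a) is the state matching the new tracked value after reading a.
δ(S, 1) = U; δ(T, 0) = U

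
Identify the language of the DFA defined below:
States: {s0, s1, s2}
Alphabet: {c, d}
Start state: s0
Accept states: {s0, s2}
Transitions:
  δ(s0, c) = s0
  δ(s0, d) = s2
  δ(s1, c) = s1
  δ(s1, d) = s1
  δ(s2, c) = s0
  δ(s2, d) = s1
Testing a few strings:
  'c' → accept
  'dc' → accept
  'ccdc' → accept
  'ccc' → accept
State roles: s0=last symbol not d (ok); s1=saw dd (dead); s2=last symbol d (ok)
All strings over {c,d} with no two consecutive d's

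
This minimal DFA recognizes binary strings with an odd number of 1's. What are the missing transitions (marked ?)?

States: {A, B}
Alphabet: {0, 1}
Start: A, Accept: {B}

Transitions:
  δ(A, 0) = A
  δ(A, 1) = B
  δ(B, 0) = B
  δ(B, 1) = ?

From the language and accept set, identify what each state tracks — A: even number of 1's so far; B: odd number of 1's so far.
Each missing δ(q, a) is the state matching the new tracked value after reading a.
δ(B, 1) = A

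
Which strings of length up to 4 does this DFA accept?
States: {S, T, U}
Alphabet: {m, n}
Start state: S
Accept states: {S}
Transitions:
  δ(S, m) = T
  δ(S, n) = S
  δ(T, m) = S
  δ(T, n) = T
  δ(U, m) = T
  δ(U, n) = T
ε, n, mm, nn, mmn, mnm, nmm, nnn, mmmm, mmnn, mnmn, mnnm, nmmn, nmnm, nnmm, nnnn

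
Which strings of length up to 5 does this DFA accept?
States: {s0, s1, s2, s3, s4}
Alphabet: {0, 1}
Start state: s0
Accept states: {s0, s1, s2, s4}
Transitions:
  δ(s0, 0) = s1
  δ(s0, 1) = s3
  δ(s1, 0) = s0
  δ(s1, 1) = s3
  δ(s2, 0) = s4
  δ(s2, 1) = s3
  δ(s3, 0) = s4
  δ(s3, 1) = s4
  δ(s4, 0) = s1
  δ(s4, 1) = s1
ε, 0, 00, 10, 11, 000, 010, 011, 100, 101, 110, 111, 0000, 0010, 0011, 0100, 0101, 0110, 0111, 1000, 1010, 1100, 1110, 00000, 00010, 00011, 00100, 00101, 00110, 00111, 01000, 01010, 01100, 01110, 10000, 10010, 10011, 10100, 10110, 10111, 11000, 11010, 11011, 11100, 11110, 11111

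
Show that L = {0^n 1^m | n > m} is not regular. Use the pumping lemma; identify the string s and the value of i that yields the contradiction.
Assume L is regular with pumping length p. Idea: pumping down the 0-block drops the 0-count to at most the 1-count.
Choose s = 0^(p+1) 1^p ∈ L (|s| = 2p+1 ≥ p). By the pumping lemma, s = xyz with |xy| ≤ p, |y| > 0, so y = 0^k with k ≥ 1. Take i = 0: xz = 0^(p+1−k) 1^p. Since k ≥ 1, p+1−k ≤ p, so the number of 0's is no longer strictly greater than the number of 1's, hence xz ∉ L.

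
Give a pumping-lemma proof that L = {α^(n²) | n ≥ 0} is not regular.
Assume L is regular with pumping length p. Idea: pumping adds a fixed amount, but gaps between consecutive squares grow.
Choose s = α^(p²) (length p² ≥ p). By the pumping lemma, s = xyz with |xy| ≤ p, |y| > 0, so |y| = k with 1 ≤ k ≤ p. Then |xy²z| = p²+k. Since p² < p²+k ≤ p²+p < (p+1)², the length p²+k lies strictly between consecutive squares, so it is not a perfect square and xy²z ∉ L.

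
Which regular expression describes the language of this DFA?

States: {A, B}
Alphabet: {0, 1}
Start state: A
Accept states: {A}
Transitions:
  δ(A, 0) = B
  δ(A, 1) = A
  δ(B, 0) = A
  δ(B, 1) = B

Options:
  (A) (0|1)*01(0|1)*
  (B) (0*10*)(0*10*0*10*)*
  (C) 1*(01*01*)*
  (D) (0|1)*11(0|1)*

Check each option against the DFA on short strings; one disagreement eliminates an option:
  (A) (0|1)*01(0|1)*: on ε the DFA stays in A and accepts (A ∈ Accept), but the regex does not match it → eliminate
  (B) (0*10*)(0*10*0*10*)*: on ε the DFA stays in A and accepts (A ∈ Accept), but the regex does not match it → eliminate
  (C) 1*(01*01*)*: agrees with the DFA on every string of length ≤ 6
  (D) (0|1)*11(0|1)*: on ε the DFA stays in A and accepts (A ∈ Accept), but the regex does not match it → eliminate
Only (C) is consistent with the DFA.
(C) 1*(01*01*)*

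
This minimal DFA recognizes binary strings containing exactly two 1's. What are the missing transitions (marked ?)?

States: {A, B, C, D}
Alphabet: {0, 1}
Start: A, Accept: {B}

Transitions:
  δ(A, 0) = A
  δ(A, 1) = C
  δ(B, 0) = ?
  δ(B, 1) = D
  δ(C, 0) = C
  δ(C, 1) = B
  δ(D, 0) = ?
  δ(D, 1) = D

From the language and accept set, identify what each state tracks — A: zero 1's; B: two 1's; C: one 1; D: ≥ three 1's (dead).
Each missing δ(q, a) is the state matching the new tracked value after reading a.
δ(B, 0) = B; δ(D, 0) = D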